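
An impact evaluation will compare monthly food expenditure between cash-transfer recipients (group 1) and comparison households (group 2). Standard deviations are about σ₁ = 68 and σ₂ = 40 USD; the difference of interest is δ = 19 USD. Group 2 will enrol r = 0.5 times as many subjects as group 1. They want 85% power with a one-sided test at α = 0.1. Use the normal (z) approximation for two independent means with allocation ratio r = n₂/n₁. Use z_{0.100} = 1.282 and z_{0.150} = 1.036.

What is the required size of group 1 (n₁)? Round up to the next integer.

n₁ = (z_α + z_β)² · (σ₁² + σ₂²/r) / δ²
   = (1.282 + 1.036)² · (68² + 40²/0.5) / 19²
   = 5.3731 · (4624 + 3200) / 361
   = 5.3731 · 7824 / 361
   = 116.45
Round up → n₁ = 117; n₂ = r·n₁ = 0.5 × 117 = 59.

n₁ = 117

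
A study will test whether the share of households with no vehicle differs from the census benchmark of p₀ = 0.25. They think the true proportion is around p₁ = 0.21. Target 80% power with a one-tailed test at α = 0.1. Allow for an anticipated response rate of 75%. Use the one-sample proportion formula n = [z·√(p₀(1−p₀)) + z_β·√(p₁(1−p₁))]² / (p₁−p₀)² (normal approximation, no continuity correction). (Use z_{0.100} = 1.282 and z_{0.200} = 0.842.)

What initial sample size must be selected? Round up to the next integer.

n = 673

n = [z_α·√(p₀q₀) + z_β·√(p₁q₁)]² / (p₁ − p₀)²
  = [1.282·√(0.25·0.75) + 0.842·√(0.21·0.79)]² / (-0.04)²
  = [1.282·0.4330 + 0.842·0.4073]² / 0.0016
  = [0.8981]² / 0.0016
  = 504.09
Adjust for 75% response: 504.09 / 0.75 = 672.12.
Round up → n = 673.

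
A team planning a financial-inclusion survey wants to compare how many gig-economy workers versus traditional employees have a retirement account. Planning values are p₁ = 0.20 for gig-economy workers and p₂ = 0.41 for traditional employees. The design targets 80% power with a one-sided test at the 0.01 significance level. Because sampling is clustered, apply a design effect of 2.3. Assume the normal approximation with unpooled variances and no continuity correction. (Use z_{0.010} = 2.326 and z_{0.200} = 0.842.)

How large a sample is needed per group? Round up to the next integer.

n = (z_α + z_β)² · [p₁(1−p₁) + p₂(1−p₂)] / (p₁ − p₂)²
  = (2.326 + 0.842)² · (0.20·0.80 + 0.41·0.59) / (-0.21)²
  = (3.168)² · (0.1600 + 0.2419) / 0.0441
  = 10.0362 · 0.4019 / 0.0441
  = 91.46
Design effect: 2.3 × 91.46 = 210.37.
Round up → n = 211 per group.

n = 211 per group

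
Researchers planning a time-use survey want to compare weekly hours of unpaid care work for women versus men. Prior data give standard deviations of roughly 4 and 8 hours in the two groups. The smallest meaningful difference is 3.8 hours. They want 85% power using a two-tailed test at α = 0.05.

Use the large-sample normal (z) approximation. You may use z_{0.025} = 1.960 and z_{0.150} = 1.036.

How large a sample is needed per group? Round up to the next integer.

n = (z_{α/2} + z_β)² · (σ₁² + σ₂²) / δ²
  = (1.960 + 1.036)² · (4² + 8² = 80) / 3.8²
  = 8.9760 · 80 / 14.44
  = 49.73
Round up → n = 50 per group.

n = 50 per group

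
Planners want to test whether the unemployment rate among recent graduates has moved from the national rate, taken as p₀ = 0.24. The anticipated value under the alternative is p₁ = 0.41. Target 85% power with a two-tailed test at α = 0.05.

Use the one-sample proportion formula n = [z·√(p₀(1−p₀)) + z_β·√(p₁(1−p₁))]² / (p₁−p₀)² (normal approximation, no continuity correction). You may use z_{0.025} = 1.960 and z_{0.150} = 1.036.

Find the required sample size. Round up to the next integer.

n = [z_{α/2}·√(p₀q₀) + z_β·√(p₁q₁)]² / (p₁ − p₀)²
  = [1.960·√(0.24·0.76) + 1.036·√(0.41·0.59)]² / (0.17)²
  = [1.960·0.4271 + 1.036·0.4918]² / 0.0289
  = [1.3466]² / 0.0289
  = 62.75
Round up → n = 63.

n = 63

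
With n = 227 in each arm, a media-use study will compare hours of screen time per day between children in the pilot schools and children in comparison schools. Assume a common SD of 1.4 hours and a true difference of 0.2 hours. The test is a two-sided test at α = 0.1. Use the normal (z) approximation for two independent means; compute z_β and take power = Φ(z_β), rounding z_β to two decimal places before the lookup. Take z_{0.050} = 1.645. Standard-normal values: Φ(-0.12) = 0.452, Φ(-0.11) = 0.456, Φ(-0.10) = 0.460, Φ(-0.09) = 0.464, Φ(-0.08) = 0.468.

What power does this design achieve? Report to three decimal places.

z_β = δ·√(n/(σ₁²+σ₂²)) − z_{α/2}
    = 0.2 · √(227/3.92) − 1.645
    = 0.2 · 7.60974 − 1.645
    = 1.5219 − 1.645 = -0.1231 → -0.12
Power = Φ(-0.12) = 0.452.

Power ≈ 0.452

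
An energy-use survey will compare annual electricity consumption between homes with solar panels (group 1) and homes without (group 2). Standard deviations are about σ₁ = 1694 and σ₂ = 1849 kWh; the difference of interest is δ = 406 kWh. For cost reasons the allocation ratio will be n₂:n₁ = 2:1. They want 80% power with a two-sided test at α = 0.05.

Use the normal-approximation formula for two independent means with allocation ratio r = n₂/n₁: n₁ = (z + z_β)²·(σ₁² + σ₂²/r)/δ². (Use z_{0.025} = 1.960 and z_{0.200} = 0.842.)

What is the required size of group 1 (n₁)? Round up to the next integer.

n₁ = 219

n₁ = (z_{α/2} + z_β)² · (σ₁² + σ₂²/r) / δ²
   = (1.960 + 0.842)² · (1694² + 1849²/2) / 406²
   = 7.8512 · (2869636 + 1709400.5) / 164836
   = 7.8512 · 4579036.5 / 164836
   = 218.10
Round up → n₁ = 219; n₂ = r·n₁ = 2 × 219 = 438.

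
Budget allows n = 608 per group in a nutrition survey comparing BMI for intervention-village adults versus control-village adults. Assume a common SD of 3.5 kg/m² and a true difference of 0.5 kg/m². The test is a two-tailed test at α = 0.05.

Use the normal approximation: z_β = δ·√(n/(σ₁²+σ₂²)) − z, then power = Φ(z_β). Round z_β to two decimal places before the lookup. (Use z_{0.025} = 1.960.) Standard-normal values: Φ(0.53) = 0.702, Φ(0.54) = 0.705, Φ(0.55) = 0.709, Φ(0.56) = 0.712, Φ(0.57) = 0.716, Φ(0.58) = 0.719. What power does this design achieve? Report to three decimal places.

Power ≈ 0.702

z_β = δ·√(n/(σ₁²+σ₂²)) − z_{α/2}
    = 0.5 · √(608/24.5) − 1.960
    = 0.5 · 4.98160 − 1.960
    = 2.4908 − 1.960 = 0.5308 → 0.53
Power = Φ(0.53) = 0.702.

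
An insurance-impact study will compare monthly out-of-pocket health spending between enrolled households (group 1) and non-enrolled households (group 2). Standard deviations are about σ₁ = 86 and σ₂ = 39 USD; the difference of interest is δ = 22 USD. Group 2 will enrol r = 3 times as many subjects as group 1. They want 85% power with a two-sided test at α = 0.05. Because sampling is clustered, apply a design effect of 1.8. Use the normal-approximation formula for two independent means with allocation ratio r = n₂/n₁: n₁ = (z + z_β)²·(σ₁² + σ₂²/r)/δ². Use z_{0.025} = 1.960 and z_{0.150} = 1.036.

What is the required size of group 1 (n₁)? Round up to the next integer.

n₁ = 264

n₁ = (z_{α/2} + z_β)² · (σ₁² + σ₂²/r) / δ²
   = (1.960 + 1.036)² · (86² + 39²/3) / 22²
   = 8.9760 · (7396 + 507) / 484
   = 8.9760 · 7903 / 484
   = 146.56
Design effect: 1.8 × 146.56 = 263.82.
Round up → n₁ = 264; n₂ = r·n₁ = 3 × 264 = 792.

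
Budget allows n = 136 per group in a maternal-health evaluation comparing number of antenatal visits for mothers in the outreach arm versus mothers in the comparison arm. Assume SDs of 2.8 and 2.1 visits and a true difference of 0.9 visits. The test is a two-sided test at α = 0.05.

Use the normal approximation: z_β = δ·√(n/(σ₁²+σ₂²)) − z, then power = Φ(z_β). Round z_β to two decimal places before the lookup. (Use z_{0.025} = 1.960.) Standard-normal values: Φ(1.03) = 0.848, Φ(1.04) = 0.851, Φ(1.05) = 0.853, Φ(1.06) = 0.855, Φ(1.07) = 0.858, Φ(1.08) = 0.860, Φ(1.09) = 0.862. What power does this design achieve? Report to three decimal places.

z_β = δ·√(n/(σ₁²+σ₂²)) − z_{α/2}
    = 0.9 · √(136/12.25) − 1.960
    = 0.9 · 3.33197 − 1.960
    = 2.9988 − 1.960 = 1.0388 → 1.04
Power = Φ(1.04) = 0.851.

Power ≈ 0.851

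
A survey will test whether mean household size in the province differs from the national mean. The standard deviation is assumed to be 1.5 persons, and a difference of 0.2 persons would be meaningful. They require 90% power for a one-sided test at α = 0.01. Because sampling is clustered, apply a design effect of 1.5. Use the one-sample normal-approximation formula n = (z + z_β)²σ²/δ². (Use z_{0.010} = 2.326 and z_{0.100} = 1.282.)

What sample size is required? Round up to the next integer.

n = 1099

n = (z_α + z_β)² · σ² / δ²
  = (2.326 + 1.282)² · 1.5² / 0.2²
  = 13.0177 · 2.25 / 0.04
  = 732.24
Design effect: 1.5 × 732.24 = 1098.37.
Round up → n = 1099.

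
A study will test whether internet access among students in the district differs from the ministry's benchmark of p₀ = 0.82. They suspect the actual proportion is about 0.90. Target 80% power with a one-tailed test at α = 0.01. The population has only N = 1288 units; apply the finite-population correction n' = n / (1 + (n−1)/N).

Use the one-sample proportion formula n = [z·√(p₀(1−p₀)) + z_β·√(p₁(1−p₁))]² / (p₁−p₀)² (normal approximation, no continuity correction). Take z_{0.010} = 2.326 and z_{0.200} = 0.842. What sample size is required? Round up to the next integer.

n = [z_α·√(p₀q₀) + z_β·√(p₁q₁)]² / (p₁ − p₀)²
  = [2.326·√(0.82·0.18) + 0.842·√(0.90·0.10)]² / (0.08)²
  = [2.326·0.3842 + 0.842·0.3000]² / 0.0064
  = [1.1462]² / 0.0064
  = 205.28
Finite-population correction (N = 1288): 205.28 / (1 + (205.28 − 1)/1288) = 177.18.
Round up → n = 178.

n = 178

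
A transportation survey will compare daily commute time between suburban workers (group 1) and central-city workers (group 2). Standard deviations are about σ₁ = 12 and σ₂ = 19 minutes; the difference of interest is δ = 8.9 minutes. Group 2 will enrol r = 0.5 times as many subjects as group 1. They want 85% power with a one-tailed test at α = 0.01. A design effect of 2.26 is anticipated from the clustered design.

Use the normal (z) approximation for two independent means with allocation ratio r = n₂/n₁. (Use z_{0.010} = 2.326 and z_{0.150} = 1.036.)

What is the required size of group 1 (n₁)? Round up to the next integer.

n₁ = 280

n₁ = (z_α + z_β)² · (σ₁² + σ₂²/r) / δ²
   = (2.326 + 1.036)² · (12² + 19²/0.5) / 8.9²
   = 11.3030 · (144 + 722) / 79.21
   = 11.3030 · 866 / 79.21
   = 123.58
Design effect: 2.26 × 123.58 = 279.28.
Round up → n₁ = 280; n₂ = r·n₁ = 0.5 × 280 = 140.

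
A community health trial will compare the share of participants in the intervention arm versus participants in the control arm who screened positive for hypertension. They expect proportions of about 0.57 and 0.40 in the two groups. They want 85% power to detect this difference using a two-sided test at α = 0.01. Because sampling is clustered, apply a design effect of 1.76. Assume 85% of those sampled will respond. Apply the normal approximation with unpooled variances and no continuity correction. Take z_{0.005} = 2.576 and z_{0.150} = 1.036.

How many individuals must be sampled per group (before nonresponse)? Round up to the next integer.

n = (z_{α/2} + z_β)² · [p₁(1−p₁) + p₂(1−p₂)] / (p₁ − p₂)²
  = (2.576 + 1.036)² · (0.57·0.43 + 0.40·0.60) / (0.17)²
  = (3.612)² · (0.2451 + 0.2400) / 0.0289
  = 13.0465 · 0.4851 / 0.0289
  = 218.99
Design effect: 1.76 × 218.99 = 385.43.
Adjust for 85% response: 385.43 / 0.85 = 453.44.
Round up → n = 454 per group.

n = 454 per group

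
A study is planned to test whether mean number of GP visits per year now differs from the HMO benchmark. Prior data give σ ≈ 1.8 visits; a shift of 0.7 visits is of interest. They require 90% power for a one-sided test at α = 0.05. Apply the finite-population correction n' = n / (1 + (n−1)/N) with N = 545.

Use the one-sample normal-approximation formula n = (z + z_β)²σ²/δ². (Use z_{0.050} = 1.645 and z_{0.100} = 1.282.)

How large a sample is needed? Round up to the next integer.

n = (z_α + z_β)² · σ² / δ²
  = (1.645 + 1.282)² · 1.8² / 0.7²
  = 8.5673 · 3.24 / 0.49
  = 56.65
Finite-population correction (N = 545): 56.65 / (1 + (56.65 − 1)/545) = 51.40.
Round up → n = 52.

n = 52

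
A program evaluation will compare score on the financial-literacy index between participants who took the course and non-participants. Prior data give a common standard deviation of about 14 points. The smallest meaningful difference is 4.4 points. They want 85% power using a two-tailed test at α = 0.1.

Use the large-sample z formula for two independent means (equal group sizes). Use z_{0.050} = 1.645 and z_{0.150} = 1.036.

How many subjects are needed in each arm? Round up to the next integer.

n = (z_{α/2} + z_β)² · (σ₁² + σ₂²) / δ²
  = (1.645 + 1.036)² · (2·14² = 392) / 4.4²
  = 7.1878 · 392 / 19.36
  = 145.54
Round up → n = 146 per group.

n = 146 per group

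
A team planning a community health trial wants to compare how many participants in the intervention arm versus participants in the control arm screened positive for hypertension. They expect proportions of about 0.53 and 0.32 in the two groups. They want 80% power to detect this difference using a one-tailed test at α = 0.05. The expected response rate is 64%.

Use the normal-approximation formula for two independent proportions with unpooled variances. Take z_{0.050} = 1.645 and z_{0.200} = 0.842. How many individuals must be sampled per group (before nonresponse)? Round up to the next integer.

n = (z_α + z_β)² · [p₁(1−p₁) + p₂(1−p₂)] / (p₁ − p₂)²
  = (1.645 + 0.842)² · (0.53·0.47 + 0.32·0.68) / (0.21)²
  = (2.487)² · (0.2491 + 0.2176) / 0.0441
  = 6.1852 · 0.4667 / 0.0441
  = 65.46
Adjust for 64% response: 65.46 / 0.64 = 102.28.
Round up → n = 103 per group.

n = 103 per group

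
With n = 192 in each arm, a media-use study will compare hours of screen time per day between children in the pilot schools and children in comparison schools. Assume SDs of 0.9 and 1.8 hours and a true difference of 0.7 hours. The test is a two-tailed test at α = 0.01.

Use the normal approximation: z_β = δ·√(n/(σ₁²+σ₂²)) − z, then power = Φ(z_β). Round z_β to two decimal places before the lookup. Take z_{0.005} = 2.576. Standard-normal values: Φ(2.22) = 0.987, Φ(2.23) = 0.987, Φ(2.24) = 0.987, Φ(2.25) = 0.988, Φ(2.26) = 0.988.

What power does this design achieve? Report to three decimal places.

z_β = δ·√(n/(σ₁²+σ₂²)) − z_{α/2}
    = 0.7 · √(192/4.05) − 2.576
    = 0.7 · 6.88530 − 2.576
    = 4.8197 − 2.576 = 2.2437 → 2.24
Power = Φ(2.24) = 0.987.

Power ≈ 0.987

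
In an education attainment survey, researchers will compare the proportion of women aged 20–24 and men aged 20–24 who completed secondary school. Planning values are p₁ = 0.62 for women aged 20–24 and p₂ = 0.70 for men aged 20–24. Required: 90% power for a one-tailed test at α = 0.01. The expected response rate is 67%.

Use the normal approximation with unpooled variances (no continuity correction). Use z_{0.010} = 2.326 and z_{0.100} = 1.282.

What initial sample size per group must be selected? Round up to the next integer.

n = 1353 per group

n = (z_α + z_β)² · [p₁(1−p₁) + p₂(1−p₂)] / (p₁ − p₂)²
  = (2.326 + 1.282)² · (0.62·0.38 + 0.70·0.30) / (-0.08)²
  = (3.608)² · (0.2356 + 0.2100) / 0.0064
  = 13.0177 · 0.4456 / 0.0064
  = 906.35
Adjust for 67% response: 906.35 / 0.67 = 1352.77.
Round up → n = 1353 per group.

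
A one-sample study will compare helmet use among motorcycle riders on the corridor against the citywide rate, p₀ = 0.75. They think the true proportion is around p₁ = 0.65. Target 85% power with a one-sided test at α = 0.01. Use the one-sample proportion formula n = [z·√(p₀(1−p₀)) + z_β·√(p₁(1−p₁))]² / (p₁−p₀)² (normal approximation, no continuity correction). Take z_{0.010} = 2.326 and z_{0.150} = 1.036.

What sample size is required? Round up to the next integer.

n = 226

n = [z_α·√(p₀q₀) + z_β·√(p₁q₁)]² / (p₁ − p₀)²
  = [2.326·√(0.75·0.25) + 1.036·√(0.65·0.35)]² / (-0.10)²
  = [2.326·0.4330 + 1.036·0.4770]² / 0.0100
  = [1.5013]² / 0.0100
  = 225.40
Round up → n = 226.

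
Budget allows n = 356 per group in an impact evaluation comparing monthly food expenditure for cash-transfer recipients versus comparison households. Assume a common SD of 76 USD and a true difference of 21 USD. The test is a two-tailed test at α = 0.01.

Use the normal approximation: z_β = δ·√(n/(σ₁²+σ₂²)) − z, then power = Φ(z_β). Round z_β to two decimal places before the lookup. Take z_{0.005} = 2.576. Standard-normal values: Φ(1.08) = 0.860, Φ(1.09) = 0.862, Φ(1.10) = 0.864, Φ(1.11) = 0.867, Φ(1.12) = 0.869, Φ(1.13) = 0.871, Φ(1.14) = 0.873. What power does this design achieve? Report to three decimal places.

Power ≈ 0.867

z_β = δ·√(n/(σ₁²+σ₂²)) − z_{α/2}
    = 21 · √(356/11552) − 2.576
    = 21 · 0.17555 − 2.576
    = 3.6865 − 2.576 = 1.1105 → 1.11
Power = Φ(1.11) = 0.867.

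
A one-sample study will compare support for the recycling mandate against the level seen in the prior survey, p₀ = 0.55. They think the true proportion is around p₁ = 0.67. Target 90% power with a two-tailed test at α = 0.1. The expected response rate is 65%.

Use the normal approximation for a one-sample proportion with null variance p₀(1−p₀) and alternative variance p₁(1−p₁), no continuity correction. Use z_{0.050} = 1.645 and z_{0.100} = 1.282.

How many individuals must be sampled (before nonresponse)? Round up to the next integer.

n = [z_{α/2}·√(p₀q₀) + z_β·√(p₁q₁)]² / (p₁ − p₀)²
  = [1.645·√(0.55·0.45) + 1.282·√(0.67·0.33)]² / (0.12)²
  = [1.645·0.4975 + 1.282·0.4702]² / 0.0144
  = [1.4212]² / 0.0144
  = 140.26
Adjust for 65% response: 140.26 / 0.65 = 215.79.
Round up → n = 216.

n = 216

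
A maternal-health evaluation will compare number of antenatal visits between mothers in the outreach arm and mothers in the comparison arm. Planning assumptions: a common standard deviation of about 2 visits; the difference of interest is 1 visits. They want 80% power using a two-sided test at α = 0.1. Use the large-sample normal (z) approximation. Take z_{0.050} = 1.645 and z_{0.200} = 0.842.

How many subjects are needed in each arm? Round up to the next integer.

n = (z_{α/2} + z_β)² · (σ₁² + σ₂²) / δ²
  = (1.645 + 0.842)² · (2·2² = 8) / 1²
  = 6.1852 · 8 / 1
  = 49.48
Round up → n = 50 per group.

n = 50 per group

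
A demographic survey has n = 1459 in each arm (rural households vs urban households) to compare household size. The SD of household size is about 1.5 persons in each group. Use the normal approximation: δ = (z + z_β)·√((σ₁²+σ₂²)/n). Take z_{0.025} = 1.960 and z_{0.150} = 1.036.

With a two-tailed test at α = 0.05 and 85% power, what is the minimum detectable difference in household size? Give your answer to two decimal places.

Minimum detectable difference ≈ 0.17 persons

δ = (z_{α/2} + z_β) · √((σ₁²+σ₂²)/n)
  = (1.960 + 1.036) · √(4.5/1459)
  = 2.996 · √0.00308
  = 2.996 · 0.0555
  = 0.1664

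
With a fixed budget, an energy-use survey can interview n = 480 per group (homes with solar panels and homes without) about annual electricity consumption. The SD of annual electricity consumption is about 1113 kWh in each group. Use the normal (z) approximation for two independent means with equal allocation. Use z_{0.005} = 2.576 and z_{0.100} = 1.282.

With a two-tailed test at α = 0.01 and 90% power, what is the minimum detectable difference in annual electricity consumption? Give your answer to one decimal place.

Minimum detectable difference ≈ 277.2 kWh

δ = (z_{α/2} + z_β) · √((σ₁²+σ₂²)/n)
  = (2.576 + 1.282) · √(2477538/480)
  = 3.858 · √5161.5
  = 3.858 · 71.8438
  = 277.1735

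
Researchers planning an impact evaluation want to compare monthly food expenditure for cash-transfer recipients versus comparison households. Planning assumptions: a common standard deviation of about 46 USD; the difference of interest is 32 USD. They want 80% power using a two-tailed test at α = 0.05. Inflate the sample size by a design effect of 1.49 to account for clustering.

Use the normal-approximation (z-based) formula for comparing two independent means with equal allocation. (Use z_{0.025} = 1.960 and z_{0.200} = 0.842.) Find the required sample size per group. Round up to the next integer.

n = 49 per group

n = (z_{α/2} + z_β)² · (σ₁² + σ₂²) / δ²
  = (1.960 + 0.842)² · (2·46² = 4232) / 32²
  = 7.8512 · 4232 / 1024
  = 32.45
Design effect: 1.49 × 32.45 = 48.35.
Round up → n = 49 per group.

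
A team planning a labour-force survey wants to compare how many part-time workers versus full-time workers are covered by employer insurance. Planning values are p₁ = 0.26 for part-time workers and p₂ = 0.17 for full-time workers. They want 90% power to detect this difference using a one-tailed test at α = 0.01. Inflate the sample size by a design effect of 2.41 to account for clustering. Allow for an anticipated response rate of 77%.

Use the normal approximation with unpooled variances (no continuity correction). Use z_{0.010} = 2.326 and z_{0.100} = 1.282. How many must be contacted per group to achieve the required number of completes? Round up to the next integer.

n = (z_α + z_β)² · [p₁(1−p₁) + p₂(1−p₂)] / (p₁ − p₂)²
  = (2.326 + 1.282)² · (0.26·0.74 + 0.17·0.83) / (0.09)²
  = (3.608)² · (0.1924 + 0.1411) / 0.0081
  = 13.0177 · 0.3335 / 0.0081
  = 535.97
Design effect: 2.41 × 535.97 = 1291.70.
Adjust for 77% response: 1291.70 / 0.77 = 1677.53.
Round up → n = 1678 per group.

n = 1678 per group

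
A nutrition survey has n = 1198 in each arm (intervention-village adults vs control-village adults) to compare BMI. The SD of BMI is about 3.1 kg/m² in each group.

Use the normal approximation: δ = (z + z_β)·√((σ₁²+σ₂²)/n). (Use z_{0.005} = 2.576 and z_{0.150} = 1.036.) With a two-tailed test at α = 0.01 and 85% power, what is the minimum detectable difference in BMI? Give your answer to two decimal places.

δ = (z_{α/2} + z_β) · √((σ₁²+σ₂²)/n)
  = (2.576 + 1.036) · √(19.22/1198)
  = 3.612 · √0.01604
  = 3.612 · 0.1267
  = 0.4575

Minimum detectable difference ≈ 0.46 kg/m²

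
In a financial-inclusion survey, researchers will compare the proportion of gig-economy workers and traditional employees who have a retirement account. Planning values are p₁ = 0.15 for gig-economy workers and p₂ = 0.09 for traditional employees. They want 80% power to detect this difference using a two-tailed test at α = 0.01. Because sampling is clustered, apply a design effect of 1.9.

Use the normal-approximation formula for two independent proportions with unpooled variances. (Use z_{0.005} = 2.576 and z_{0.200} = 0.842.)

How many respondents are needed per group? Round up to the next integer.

n = 1292 per group

n = (z_{α/2} + z_β)² · [p₁(1−p₁) + p₂(1−p₂)] / (p₁ − p₂)²
  = (2.576 + 0.842)² · (0.15·0.85 + 0.09·0.91) / (0.06)²
  = (3.418)² · (0.1275 + 0.0819) / 0.0036
  = 11.6827 · 0.2094 / 0.0036
  = 679.55
Design effect: 1.9 × 679.55 = 1291.14.
Round up → n = 1292 per group.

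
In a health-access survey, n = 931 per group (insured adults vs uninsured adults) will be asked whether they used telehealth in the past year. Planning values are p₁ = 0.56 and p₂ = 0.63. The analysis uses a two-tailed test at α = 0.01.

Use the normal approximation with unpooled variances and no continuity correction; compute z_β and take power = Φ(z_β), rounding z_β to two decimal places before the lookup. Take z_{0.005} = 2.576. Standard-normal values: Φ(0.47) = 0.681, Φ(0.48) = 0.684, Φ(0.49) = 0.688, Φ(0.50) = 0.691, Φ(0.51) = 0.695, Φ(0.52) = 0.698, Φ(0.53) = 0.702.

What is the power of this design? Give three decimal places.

Power ≈ 0.695

z_β = |p₁−p₂|·√(n/[p₁q₁+p₂q₂]) − z_{α/2}
    = 0.07 · √(931/0.4795) − 2.576
    = 0.07 · 44.0637 − 2.576
    = 3.0845 − 2.576 = 0.5085 → 0.51
Power = Φ(0.51) = 0.695.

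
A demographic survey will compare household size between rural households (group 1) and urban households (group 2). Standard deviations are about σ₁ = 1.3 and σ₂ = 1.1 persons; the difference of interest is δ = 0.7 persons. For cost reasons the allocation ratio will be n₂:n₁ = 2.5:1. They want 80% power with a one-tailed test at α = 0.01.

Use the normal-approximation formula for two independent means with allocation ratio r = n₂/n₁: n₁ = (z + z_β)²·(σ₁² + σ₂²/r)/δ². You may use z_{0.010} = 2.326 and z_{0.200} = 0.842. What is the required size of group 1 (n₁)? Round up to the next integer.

n₁ = 45

n₁ = (z_α + z_β)² · (σ₁² + σ₂²/r) / δ²
   = (2.326 + 0.842)² · (1.3² + 1.1²/2.5) / 0.7²
   = 10.0362 · (1.69 + 0.484) / 0.49
   = 10.0362 · 2.174 / 0.49
   = 44.53
Round up → n₁ = 45; n₂ = r·n₁ = 2.5 × 45 = 113.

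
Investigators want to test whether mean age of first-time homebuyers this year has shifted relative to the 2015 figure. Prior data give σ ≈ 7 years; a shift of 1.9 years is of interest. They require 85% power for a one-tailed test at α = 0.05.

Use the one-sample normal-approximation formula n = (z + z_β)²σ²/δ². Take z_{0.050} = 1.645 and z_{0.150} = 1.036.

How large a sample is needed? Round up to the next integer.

n = 98

n = (z_α + z_β)² · σ² / δ²
  = (1.645 + 1.036)² · 7² / 1.9²
  = 7.1878 · 49 / 3.61
  = 97.56
Round up → n = 98.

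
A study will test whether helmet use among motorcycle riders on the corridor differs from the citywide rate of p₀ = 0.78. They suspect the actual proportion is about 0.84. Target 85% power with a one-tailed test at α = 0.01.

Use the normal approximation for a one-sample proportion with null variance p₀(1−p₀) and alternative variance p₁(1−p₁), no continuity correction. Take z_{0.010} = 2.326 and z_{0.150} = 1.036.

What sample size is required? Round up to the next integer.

n = 502

n = [z_α·√(p₀q₀) + z_β·√(p₁q₁)]² / (p₁ − p₀)²
  = [2.326·√(0.78·0.22) + 1.036·√(0.84·0.16)]² / (0.06)²
  = [2.326·0.4142 + 1.036·0.3666]² / 0.0036
  = [1.3433]² / 0.0036
  = 501.27
Round up → n = 502.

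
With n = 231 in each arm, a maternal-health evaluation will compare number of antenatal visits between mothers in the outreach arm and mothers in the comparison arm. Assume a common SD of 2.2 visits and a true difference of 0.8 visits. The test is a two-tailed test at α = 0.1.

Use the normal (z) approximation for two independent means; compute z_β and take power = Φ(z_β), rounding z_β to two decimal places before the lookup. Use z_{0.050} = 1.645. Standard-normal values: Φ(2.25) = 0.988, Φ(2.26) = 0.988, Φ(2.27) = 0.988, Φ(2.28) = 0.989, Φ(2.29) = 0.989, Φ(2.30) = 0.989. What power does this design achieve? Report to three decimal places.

z_β = δ·√(n/(σ₁²+σ₂²)) − z_{α/2}
    = 0.8 · √(231/9.68) − 1.645
    = 0.8 · 4.88504 − 1.645
    = 3.9080 − 1.645 = 2.2630 → 2.26
Power = Φ(2.26) = 0.988.

Power ≈ 0.988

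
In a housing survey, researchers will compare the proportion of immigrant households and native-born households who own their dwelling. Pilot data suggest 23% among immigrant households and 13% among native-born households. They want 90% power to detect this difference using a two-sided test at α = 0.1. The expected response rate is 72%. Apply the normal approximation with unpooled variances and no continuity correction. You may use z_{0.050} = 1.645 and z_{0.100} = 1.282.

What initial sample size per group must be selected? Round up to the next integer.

n = (z_{α/2} + z_β)² · [p₁(1−p₁) + p₂(1−p₂)] / (p₁ − p₂)²
  = (1.645 + 1.282)² · (0.23·0.77 + 0.13·0.87) / (0.10)²
  = (2.927)² · (0.1771 + 0.1131) / 0.0100
  = 8.5673 · 0.2902 / 0.0100
  = 248.62
Adjust for 72% response: 248.62 / 0.72 = 345.31.
Round up → n = 346 per group.

n = 346 per group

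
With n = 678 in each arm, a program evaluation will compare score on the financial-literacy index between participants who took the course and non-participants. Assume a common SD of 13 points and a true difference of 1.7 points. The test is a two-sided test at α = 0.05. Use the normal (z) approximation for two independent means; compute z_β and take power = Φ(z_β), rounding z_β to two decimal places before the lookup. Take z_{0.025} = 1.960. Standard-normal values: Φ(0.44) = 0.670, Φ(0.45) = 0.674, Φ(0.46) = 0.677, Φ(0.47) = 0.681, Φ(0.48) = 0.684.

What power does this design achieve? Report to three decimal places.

Power ≈ 0.674

z_β = δ·√(n/(σ₁²+σ₂²)) − z_{α/2}
    = 1.7 · √(678/338) − 1.960
    = 1.7 · 1.41630 − 1.960
    = 2.4077 − 1.960 = 0.4477 → 0.45
Power = Φ(0.45) = 0.674.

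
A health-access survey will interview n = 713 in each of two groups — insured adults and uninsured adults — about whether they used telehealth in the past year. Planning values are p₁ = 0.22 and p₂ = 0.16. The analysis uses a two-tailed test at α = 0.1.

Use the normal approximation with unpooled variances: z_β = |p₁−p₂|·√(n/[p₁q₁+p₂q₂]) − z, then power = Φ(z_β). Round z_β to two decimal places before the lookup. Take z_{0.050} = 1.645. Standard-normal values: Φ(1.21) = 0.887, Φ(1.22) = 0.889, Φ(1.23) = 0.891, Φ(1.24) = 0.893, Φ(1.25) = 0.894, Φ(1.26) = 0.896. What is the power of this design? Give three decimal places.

Power ≈ 0.894

z_β = |p₁−p₂|·√(n/[p₁q₁+p₂q₂]) − z_{α/2}
    = 0.06 · √(713/0.3060) − 1.645
    = 0.06 · 48.2708 − 1.645
    = 2.8962 − 1.645 = 1.2512 → 1.25
Power = Φ(1.25) = 0.894.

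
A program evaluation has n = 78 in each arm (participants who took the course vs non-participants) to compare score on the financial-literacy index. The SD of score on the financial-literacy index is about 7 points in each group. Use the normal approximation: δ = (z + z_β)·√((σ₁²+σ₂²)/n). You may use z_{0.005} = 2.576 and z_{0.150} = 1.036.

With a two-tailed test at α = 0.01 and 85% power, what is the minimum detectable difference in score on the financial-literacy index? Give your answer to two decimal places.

Minimum detectable difference ≈ 4.05 points

δ = (z_{α/2} + z_β) · √((σ₁²+σ₂²)/n)
  = (2.576 + 1.036) · √(98/78)
  = 3.612 · √1.2564
  = 3.612 · 1.1209
  = 4.0487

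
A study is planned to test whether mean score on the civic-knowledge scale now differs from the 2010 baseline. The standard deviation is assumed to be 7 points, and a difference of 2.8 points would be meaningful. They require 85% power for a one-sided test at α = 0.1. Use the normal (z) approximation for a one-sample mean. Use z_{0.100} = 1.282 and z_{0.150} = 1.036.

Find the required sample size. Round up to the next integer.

n = (z_α + z_β)² · σ² / δ²
  = (1.282 + 1.036)² · 7² / 2.8²
  = 5.3731 · 49 / 7.84
  = 33.58
Round up → n = 34.

n = 34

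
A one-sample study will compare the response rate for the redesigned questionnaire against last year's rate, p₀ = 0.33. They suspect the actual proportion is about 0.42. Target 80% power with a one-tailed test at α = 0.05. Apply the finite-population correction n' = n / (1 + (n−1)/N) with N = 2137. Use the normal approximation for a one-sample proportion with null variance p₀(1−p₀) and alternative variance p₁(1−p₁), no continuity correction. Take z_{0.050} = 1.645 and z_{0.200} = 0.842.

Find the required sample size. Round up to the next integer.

n = [z_α·√(p₀q₀) + z_β·√(p₁q₁)]² / (p₁ − p₀)²
  = [1.645·√(0.33·0.67) + 0.842·√(0.42·0.58)]² / (0.09)²
  = [1.645·0.4702 + 0.842·0.4936]² / 0.0081
  = [1.1891]² / 0.0081
  = 174.56
Finite-population correction (N = 2137): 174.56 / (1 + (174.56 − 1)/2137) = 161.44.
Round up → n = 162.

n = 162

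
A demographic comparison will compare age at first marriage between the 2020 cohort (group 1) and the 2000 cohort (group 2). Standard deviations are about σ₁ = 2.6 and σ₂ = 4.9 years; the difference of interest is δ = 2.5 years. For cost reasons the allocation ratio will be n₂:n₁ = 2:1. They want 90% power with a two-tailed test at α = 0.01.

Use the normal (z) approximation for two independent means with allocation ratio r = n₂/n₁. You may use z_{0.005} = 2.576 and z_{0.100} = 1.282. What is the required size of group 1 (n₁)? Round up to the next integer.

n₁ = 45

n₁ = (z_{α/2} + z_β)² · (σ₁² + σ₂²/r) / δ²
   = (2.576 + 1.282)² · (2.6² + 4.9²/2) / 2.5²
   = 14.8842 · (6.76 + 12.005) / 6.25
   = 14.8842 · 18.765 / 6.25
   = 44.69
Round up → n₁ = 45; n₂ = r·n₁ = 2 × 45 = 90.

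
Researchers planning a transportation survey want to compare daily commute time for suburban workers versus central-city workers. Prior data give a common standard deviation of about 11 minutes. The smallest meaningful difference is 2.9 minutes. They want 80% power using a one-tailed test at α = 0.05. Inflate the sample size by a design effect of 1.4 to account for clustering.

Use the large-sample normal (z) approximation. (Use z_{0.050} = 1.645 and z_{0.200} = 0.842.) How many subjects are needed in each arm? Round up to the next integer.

n = (z_α + z_β)² · (σ₁² + σ₂²) / δ²
  = (1.645 + 0.842)² · (2·11² = 242) / 2.9²
  = 6.1852 · 242 / 8.41
  = 177.98
Design effect: 1.4 × 177.98 = 249.17.
Round up → n = 250 per group.

n = 250 per group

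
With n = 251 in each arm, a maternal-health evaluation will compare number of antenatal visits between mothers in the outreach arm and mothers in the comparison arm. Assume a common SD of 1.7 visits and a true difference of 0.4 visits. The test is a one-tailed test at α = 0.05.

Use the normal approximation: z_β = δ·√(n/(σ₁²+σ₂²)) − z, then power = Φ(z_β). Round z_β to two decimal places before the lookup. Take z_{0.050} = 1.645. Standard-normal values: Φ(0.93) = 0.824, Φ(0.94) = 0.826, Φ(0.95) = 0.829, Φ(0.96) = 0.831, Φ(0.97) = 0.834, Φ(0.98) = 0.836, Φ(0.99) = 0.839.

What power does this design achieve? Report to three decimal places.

Power ≈ 0.839

z_β = δ·√(n/(σ₁²+σ₂²)) − z_α
    = 0.4 · √(251/5.78) − 1.645
    = 0.4 · 6.58981 − 1.645
    = 2.6359 − 1.645 = 0.9909 → 0.99
Power = Φ(0.99) = 0.839.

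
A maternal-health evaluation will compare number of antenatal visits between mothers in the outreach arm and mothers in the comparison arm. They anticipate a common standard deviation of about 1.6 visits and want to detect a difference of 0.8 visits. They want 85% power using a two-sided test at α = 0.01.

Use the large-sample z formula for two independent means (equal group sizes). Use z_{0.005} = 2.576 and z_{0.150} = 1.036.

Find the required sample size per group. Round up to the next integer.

n = 105 per group

n = (z_{α/2} + z_β)² · (σ₁² + σ₂²) / δ²
  = (2.576 + 1.036)² · (2·1.6² = 5.12) / 0.8²
  = 13.0465 · 5.12 / 0.64
  = 104.37
Round up → n = 105 per group.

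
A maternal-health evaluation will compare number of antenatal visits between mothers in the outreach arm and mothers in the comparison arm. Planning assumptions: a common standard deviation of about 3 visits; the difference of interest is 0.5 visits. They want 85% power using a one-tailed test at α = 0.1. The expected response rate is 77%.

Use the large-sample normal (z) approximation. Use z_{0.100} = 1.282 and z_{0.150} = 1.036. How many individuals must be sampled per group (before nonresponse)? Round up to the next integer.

n = 503 per group

n = (z_α + z_β)² · (σ₁² + σ₂²) / δ²
  = (1.282 + 1.036)² · (2·3² = 18) / 0.5²
  = 5.3731 · 18 / 0.25
  = 386.86
Adjust for 77% response: 386.86 / 0.77 = 502.42.
Round up → n = 503 per group.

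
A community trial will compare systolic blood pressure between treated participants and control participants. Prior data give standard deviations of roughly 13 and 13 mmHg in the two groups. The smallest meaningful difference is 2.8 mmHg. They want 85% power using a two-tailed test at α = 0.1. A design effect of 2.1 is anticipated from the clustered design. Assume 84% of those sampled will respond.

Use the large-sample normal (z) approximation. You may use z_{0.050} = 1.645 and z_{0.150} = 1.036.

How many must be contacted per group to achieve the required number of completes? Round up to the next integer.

n = 775 per group

n = (z_{α/2} + z_β)² · (σ₁² + σ₂²) / δ²
  = (1.645 + 1.036)² · (13² + 13² = 338) / 2.8²
  = 7.1878 · 338 / 7.84
  = 309.88
Design effect: 2.1 × 309.88 = 650.75.
Adjust for 84% response: 650.75 / 0.84 = 774.70.
Round up → n = 775 per group.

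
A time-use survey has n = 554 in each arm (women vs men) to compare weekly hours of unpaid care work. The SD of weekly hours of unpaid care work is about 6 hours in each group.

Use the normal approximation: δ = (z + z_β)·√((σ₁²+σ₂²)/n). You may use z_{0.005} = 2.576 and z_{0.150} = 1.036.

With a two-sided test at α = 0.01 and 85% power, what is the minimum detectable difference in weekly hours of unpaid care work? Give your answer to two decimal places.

δ = (z_{α/2} + z_β) · √((σ₁²+σ₂²)/n)
  = (2.576 + 1.036) · √(72/554)
  = 3.612 · √0.12996
  = 3.612 · 0.3605
  = 1.3021

Minimum detectable difference ≈ 1.30 hours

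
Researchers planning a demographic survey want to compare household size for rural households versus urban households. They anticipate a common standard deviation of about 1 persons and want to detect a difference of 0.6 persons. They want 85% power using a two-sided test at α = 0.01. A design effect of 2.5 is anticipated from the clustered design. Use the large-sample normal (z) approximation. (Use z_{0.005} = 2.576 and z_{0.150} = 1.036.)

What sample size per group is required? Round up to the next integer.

n = 182 per group

n = (z_{α/2} + z_β)² · (σ₁² + σ₂²) / δ²
  = (2.576 + 1.036)² · (2·1² = 2) / 0.6²
  = 13.0465 · 2 / 0.36
  = 72.48
Design effect: 2.5 × 72.48 = 181.20.
Round up → n = 182 per group.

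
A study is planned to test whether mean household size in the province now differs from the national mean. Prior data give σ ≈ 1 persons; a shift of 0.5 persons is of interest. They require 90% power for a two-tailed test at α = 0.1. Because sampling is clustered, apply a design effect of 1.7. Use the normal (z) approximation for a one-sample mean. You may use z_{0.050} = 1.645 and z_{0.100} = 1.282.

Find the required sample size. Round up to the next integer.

n = (z_{α/2} + z_β)² · σ² / δ²
  = (1.645 + 1.282)² · 1² / 0.5²
  = 8.5673 · 1 / 0.25
  = 34.27
Design effect: 1.7 × 34.27 = 58.26.
Round up → n = 59.

n = 59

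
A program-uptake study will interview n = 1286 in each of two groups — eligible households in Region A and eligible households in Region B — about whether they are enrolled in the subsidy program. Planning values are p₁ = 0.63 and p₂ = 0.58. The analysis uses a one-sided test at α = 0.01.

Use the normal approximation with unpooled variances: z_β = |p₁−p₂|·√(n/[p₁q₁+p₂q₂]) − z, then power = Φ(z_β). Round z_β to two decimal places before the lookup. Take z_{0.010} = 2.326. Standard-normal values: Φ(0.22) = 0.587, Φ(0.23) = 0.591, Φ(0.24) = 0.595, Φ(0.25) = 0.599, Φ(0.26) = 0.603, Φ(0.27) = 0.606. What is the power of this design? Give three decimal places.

Power ≈ 0.606

z_β = |p₁−p₂|·√(n/[p₁q₁+p₂q₂]) − z_α
    = 0.05 · √(1286/0.4767) − 2.326
    = 0.05 · 51.9395 − 2.326
    = 2.5970 − 2.326 = 0.2710 → 0.27
Power = Φ(0.27) = 0.606.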